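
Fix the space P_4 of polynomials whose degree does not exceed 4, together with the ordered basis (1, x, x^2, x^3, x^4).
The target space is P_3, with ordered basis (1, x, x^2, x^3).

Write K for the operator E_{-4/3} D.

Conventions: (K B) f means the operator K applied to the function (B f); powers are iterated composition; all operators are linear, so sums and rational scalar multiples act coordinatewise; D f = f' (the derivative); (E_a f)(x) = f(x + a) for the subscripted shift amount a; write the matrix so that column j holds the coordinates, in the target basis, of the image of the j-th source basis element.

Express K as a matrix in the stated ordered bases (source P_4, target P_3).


image of 1: 0
image of x: 1
image of x^2: 2x - 8/3
image of x^3: 3x^2 - 8x + 16/3
image of x^4: 4x^3 - 16x^2 + (64/3)x - 256/27
each image's coordinates form column j of the matrix

the matrix is [[0, 1, -8/3, 16/3, -256/27]; [0, 0, 2, -8, 64/3]; [0, 0, 0, 3, -16]; [0, 0, 0, 0, 4]] (rows listed top to bottom)


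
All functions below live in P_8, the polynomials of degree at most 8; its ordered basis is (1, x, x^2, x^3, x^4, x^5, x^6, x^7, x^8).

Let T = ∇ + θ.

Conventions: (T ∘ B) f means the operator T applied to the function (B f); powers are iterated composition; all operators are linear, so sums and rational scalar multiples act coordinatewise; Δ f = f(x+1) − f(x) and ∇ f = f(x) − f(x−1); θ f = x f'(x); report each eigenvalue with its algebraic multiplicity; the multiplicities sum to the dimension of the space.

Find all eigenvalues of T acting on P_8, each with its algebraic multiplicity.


λ = 0 (multiplicity 1), λ = 1 (multiplicity 1), λ = 2 (multiplicity 1), λ = 3 (multiplicity 1), λ = 4 (multiplicity 1), λ = 5 (multiplicity 1), λ = 6 (multiplicity 1), λ = 7 (multiplicity 1), λ = 8 (multiplicity 1)

image of 1: 0
image of x: x + 1
image of x^2: 2x^2 + 2x - 1
image of x^3: 3x^3 + 3x^2 - 3x + 1
image of x^4: 4x^4 + 4x^3 - 6x^2 + 4x - 1
image of x^5: 5x^5 + 5x^4 - 10x^3 + 10x^2 - 5x + 1
image of x^6: 6x^6 + 6x^5 - 15x^4 + 20x^3 - 15x^2 + 6x - 1
image of x^7: 7x^7 + 7x^6 - 21x^5 + 35x^4 - 35x^3 + 21x^2 - 7x + 1
image of x^8: 8x^8 + 8x^7 - 28x^6 + 56x^5 - 70x^4 + 56x^3 - 28x^2 + 8x - 1
the matrix is upper triangular; its diagonal is (0, 1, 2, 3, 4, 5, 6, 7, 8)
for a triangular matrix the eigenvalues are the diagonal entries, with algebraic multiplicity their repetition count


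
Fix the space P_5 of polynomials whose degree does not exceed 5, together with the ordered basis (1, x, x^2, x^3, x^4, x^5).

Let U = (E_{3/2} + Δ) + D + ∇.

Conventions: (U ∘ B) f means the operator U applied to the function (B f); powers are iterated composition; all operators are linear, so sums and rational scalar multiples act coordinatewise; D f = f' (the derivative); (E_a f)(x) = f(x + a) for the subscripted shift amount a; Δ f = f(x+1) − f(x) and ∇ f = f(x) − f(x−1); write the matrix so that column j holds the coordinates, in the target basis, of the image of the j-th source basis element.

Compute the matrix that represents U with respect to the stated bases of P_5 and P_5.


the matrix is [[1, 9/2, 9/4, 43/8, 81/16, 307/32]; [0, 1, 9, 27/4, 43/2, 405/16]; [0, 0, 1, 27/2, 27/2, 215/4]; [0, 0, 0, 1, 18, 45/2]; [0, 0, 0, 0, 1, 45/2]; [0, 0, 0, 0, 0, 1]] (rows listed top to bottom)

image of 1: 1
image of x: x + 9/2
image of x^2: x^2 + 9x + 9/4
image of x^3: x^3 + (27/2)x^2 + (27/4)x + 43/8
image of x^4: x^4 + 18x^3 + (27/2)x^2 + (43/2)x + 81/16
image of x^5: x^5 + (45/2)x^4 + (45/2)x^3 + (215/4)x^2 + (405/16)x + 307/32
each image's coordinates form column j of the matrix


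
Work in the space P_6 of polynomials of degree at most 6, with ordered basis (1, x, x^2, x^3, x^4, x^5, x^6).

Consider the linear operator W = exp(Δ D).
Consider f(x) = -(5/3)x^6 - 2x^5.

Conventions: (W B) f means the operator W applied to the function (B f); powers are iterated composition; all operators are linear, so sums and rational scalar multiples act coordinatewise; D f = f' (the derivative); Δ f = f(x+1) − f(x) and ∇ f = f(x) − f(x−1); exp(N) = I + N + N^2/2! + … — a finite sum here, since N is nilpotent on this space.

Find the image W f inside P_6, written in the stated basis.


the image equals g(x) = -(5/3)x^6 - 2x^5 - 50x^4 - 140x^3 - 460x^2 - 810x - 690

order-1 term: -50x^4 - 140x^3 - 160x^2 - 90x - 20
order-2 term: -300x^2 - 720x - 470
order-3 term: -200
the series for exp(Δ D) f terminates at order 3
exp(Δ D) f = -(5/3)x^6 - 2x^5 - 50x^4 - 140x^3 - 460x^2 - 810x - 690


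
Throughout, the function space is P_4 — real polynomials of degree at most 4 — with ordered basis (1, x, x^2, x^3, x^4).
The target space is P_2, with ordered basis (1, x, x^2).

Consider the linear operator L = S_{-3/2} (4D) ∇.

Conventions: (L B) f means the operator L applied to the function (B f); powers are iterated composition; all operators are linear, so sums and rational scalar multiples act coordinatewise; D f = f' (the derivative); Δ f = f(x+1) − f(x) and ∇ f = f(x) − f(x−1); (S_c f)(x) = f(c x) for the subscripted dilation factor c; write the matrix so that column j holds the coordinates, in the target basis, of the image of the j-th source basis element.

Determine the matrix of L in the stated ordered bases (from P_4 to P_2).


image of 1: 0
image of x: 0
image of x^2: 8
image of x^3: -36x - 12
image of x^4: 108x^2 + 72x + 16
each image's coordinates form column j of the matrix

the matrix is [[0, 0, 8, -12, 16]; [0, 0, 0, -36, 72]; [0, 0, 0, 0, 108]] (rows listed top to bottom)


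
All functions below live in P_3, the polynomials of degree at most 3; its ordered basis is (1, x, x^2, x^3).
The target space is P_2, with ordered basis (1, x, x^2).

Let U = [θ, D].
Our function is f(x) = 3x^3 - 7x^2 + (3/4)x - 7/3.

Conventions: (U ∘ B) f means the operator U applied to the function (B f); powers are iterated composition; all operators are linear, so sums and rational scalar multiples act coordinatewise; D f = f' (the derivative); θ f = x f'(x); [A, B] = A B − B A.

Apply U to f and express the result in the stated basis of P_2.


D f = 9x^2 - 14x + 3/4
θ D f = 18x^2 - 14x
θ f = 9x^3 - 14x^2 + (3/4)x
D θ f = 27x^2 - 28x + 3/4
[θ, D] f = -9x^2 + 14x - 3/4

the result is g(x) = -9x^2 + 14x - 3/4


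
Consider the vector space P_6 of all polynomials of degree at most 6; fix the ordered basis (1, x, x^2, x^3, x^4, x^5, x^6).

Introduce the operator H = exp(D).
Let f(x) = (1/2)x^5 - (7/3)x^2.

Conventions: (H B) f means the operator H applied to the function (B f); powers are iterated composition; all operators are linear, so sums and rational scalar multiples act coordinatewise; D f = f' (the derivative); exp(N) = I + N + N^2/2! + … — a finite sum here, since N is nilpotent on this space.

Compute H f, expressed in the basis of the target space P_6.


g(x) = (1/2)x^5 + (5/2)x^4 + 5x^3 + (8/3)x^2 - (13/6)x - 11/6

order-1 term: (5/2)x^4 - (14/3)x
order-2 term: 5x^3 - 7/3
order-3 term: 5x^2
order-4 term: (5/2)x
order-5 term: 1/2
the series for exp(D) f terminates at order 5
exp(D) f = (1/2)x^5 + (5/2)x^4 + 5x^3 + (8/3)x^2 - (13/6)x - 11/6


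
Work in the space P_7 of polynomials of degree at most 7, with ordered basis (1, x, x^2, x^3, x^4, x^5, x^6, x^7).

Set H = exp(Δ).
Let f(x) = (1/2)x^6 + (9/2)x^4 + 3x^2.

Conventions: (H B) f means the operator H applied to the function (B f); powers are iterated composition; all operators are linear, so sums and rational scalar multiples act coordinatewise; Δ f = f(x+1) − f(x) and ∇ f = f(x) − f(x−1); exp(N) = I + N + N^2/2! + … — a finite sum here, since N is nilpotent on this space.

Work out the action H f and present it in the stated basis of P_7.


order-1 term: 3x^5 + (15/2)x^4 + 28x^3 + (69/2)x^2 + 27x + 8
order-2 term: (15/2)x^4 + 30x^3 + (159/2)x^2 + 99x + 50
order-3 term: 10x^3 + 45x^2 + 93x + 72
order-4 term: (15/2)x^2 + 30x + 37
order-5 term: 3x + 15/2
order-6 term: 1/2
the series for exp(Δ) f terminates at order 6
exp(Δ) f = (1/2)x^6 + 3x^5 + (39/2)x^4 + 68x^3 + (339/2)x^2 + 252x + 175

the image equals g(x) = (1/2)x^6 + 3x^5 + (39/2)x^4 + 68x^3 + (339/2)x^2 + 252x + 175


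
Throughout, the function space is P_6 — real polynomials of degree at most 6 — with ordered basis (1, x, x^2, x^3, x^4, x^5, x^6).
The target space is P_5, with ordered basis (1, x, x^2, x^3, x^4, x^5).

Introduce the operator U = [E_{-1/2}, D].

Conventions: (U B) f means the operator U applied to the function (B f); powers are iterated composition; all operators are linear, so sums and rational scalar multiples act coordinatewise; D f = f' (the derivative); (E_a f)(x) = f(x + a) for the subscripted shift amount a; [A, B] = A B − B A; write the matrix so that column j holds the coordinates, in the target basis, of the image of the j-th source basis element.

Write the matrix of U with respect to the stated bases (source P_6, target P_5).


the matrix is [[0, 0, 0, 0, 0, 0, 0]; [0, 0, 0, 0, 0, 0, 0]; [0, 0, 0, 0, 0, 0, 0]; [0, 0, 0, 0, 0, 0, 0]; [0, 0, 0, 0, 0, 0, 0]; [0, 0, 0, 0, 0, 0, 0]] (rows listed top to bottom)

image of 1: 0
image of x: 0
image of x^2: 0
image of x^3: 0
image of x^4: 0
image of x^5: 0
image of x^6: 0
each image's coordinates form column j of the matrix


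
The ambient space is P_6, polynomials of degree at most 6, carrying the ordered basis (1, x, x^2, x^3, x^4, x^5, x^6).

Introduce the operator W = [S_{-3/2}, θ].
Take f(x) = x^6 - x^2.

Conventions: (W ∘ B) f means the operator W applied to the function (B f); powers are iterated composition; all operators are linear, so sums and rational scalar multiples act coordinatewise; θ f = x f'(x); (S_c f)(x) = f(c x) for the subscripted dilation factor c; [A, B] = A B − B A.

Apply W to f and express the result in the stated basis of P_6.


the image equals g(x) = 0

θ f = 6x^6 - 2x^2
S_{-3/2} θ f = (2187/32)x^6 - (9/2)x^2
S_{-3/2} f = (729/64)x^6 - (9/4)x^2
θ S_{-3/2} f = (2187/32)x^6 - (9/2)x^2
[S_{-3/2}, θ] f = 0


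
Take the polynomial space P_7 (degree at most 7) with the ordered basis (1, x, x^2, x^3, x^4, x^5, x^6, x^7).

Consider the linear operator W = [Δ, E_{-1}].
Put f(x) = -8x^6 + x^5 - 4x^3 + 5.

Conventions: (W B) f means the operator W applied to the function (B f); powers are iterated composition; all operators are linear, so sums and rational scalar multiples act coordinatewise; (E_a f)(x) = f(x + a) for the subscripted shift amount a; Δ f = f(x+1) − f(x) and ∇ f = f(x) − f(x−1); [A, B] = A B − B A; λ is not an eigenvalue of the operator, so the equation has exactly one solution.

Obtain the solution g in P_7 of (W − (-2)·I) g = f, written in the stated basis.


the result is g(x) = -4x^6 + (1/2)x^5 - 2x^3 + 5/2

write g with unknown coordinates in the stated basis and equate coefficients in (W − (-2)·I) g = f
solving from the highest basis element down gives g = -4x^6 + (1/2)x^5 - 2x^3 + 5/2
check: W g = 0
so W g − (-2)·g = -8x^6 + x^5 - 4x^3 + 5 = f ✓


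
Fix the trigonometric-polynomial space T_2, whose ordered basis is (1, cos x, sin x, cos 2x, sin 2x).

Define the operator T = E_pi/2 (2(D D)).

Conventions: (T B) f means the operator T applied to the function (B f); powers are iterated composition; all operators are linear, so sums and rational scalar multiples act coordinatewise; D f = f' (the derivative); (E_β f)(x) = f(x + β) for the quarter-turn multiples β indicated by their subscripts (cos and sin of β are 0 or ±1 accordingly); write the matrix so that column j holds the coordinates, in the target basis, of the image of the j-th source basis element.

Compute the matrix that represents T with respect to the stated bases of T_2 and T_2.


image of 1: 0
image of cos x: 2sin x
image of sin x: -2cos x
image of cos 2x: 8cos 2x
image of sin 2x: 8sin 2x
each image's coordinates form column j of the matrix

the matrix is [[0, 0, 0, 0, 0]; [0, 0, -2, 0, 0]; [0, 2, 0, 0, 0]; [0, 0, 0, 8, 0]; [0, 0, 0, 0, 8]] (rows listed top to bottom)


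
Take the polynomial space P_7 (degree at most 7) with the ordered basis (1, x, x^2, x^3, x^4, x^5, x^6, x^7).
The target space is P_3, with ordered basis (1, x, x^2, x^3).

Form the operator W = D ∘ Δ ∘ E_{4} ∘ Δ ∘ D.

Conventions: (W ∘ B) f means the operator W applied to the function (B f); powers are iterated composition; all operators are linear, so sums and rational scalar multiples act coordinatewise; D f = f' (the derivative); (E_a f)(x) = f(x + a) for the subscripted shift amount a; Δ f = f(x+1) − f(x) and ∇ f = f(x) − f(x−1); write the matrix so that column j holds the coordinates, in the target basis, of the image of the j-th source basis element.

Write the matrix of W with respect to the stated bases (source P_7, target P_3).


image of 1: 0
image of x: 0
image of x^2: 0
image of x^3: 0
image of x^4: 24
image of x^5: 120x + 600
image of x^6: 360x^2 + 3600x + 9060
image of x^7: 840x^3 + 12600x^2 + 63420x + 107100
each image's coordinates form column j of the matrix

the matrix is [[0, 0, 0, 0, 24, 600, 9060, 107100]; [0, 0, 0, 0, 0, 120, 3600, 63420]; [0, 0, 0, 0, 0, 0, 360, 12600]; [0, 0, 0, 0, 0, 0, 0, 840]] (rows listed top to bottom)


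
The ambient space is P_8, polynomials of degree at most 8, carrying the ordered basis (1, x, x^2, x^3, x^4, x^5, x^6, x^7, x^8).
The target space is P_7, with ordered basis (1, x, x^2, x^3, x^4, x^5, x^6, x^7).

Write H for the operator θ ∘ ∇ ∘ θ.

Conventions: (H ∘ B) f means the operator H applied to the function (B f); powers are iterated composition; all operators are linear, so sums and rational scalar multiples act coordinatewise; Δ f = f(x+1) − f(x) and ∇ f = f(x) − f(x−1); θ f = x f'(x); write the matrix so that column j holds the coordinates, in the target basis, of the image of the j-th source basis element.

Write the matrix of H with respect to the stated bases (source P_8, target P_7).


image of 1: 0
image of x: 0
image of x^2: 4x
image of x^3: 18x^2 - 9x
image of x^4: 48x^3 - 48x^2 + 16x
image of x^5: 100x^4 - 150x^3 + 100x^2 - 25x
image of x^6: 180x^5 - 360x^4 + 360x^3 - 180x^2 + 36x
image of x^7: 294x^6 - 735x^5 + 980x^4 - 735x^3 + 294x^2 - 49x
image of x^8: 448x^7 - 1344x^6 + 2240x^5 - 2240x^4 + 1344x^3 - 448x^2 + 64x
each image's coordinates form column j of the matrix

the matrix is [[0, 0, 0, 0, 0, 0, 0, 0, 0]; [0, 0, 4, -9, 16, -25, 36, -49, 64]; [0, 0, 0, 18, -48, 100, -180, 294, -448]; [0, 0, 0, 0, 48, -150, 360, -735, 1344]; [0, 0, 0, 0, 0, 100, -360, 980, -2240]; [0, 0, 0, 0, 0, 0, 180, -735, 2240]; [0, 0, 0, 0, 0, 0, 0, 294, -1344]; [0, 0, 0, 0, 0, 0, 0, 0, 448]] (rows listed top to bottom)


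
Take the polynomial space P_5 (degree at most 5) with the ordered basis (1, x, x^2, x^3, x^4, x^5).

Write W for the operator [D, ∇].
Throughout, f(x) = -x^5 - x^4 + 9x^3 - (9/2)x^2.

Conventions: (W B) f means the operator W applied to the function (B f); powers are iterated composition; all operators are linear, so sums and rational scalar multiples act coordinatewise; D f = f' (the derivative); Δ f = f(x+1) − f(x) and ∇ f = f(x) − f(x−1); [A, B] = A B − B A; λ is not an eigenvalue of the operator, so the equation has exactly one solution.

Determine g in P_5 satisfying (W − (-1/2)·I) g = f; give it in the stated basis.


g(x) = -2x^5 - 2x^4 + 18x^3 - 9x^2

write g with unknown coordinates in the stated basis and equate coefficients in (W − (-1/2)·I) g = f
solving from the highest basis element down gives g = -2x^5 - 2x^4 + 18x^3 - 9x^2
check: W g = 0
so W g − (-1/2)·g = -x^5 - x^4 + 9x^3 - (9/2)x^2 = f ✓


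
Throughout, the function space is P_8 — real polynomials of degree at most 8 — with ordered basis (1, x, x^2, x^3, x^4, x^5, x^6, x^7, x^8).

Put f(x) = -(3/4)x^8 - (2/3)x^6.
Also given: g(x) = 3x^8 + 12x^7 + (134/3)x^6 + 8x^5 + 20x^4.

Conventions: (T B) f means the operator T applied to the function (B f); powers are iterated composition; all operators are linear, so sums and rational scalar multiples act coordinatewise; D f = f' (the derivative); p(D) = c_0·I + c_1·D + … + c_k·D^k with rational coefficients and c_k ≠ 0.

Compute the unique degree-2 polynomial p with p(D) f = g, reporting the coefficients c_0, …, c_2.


D^0 f = -(3/4)x^8 - (2/3)x^6
D^1 f = -6x^7 - 4x^5
D^2 f = -42x^6 - 20x^4
matching coefficients of g against c_0 f + c_1 Df + … from the top degree down determines the c_i
solution: c_0 = -4, c_1 = -2, c_2 = -1

c_0 = -4, c_1 = -2, c_2 = -1


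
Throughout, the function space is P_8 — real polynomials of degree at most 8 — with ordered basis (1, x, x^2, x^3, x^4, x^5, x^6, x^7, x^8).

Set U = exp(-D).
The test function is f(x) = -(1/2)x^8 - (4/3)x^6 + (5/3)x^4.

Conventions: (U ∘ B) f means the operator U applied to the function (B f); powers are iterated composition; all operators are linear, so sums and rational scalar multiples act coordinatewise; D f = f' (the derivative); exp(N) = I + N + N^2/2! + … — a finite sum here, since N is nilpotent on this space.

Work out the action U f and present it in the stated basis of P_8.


g(x) = -(1/2)x^8 + 4x^7 - (46/3)x^6 + 36x^5 - (160/3)x^4 + 48x^3 - 24x^2 + (16/3)x - 1/6

order-1 term: 4x^7 + 8x^5 - (20/3)x^3
order-2 term: -14x^6 - 20x^4 + 10x^2
order-3 term: 28x^5 + (80/3)x^3 - (20/3)x
order-4 term: -35x^4 - 20x^2 + 5/3
order-5 term: 28x^3 + 8x
order-6 term: -14x^2 - 4/3
order-7 term: 4x
order-8 term: -1/2
the series for exp(-D) f terminates at order 8
exp(-D) f = -(1/2)x^8 + 4x^7 - (46/3)x^6 + 36x^5 - (160/3)x^4 + 48x^3 - 24x^2 + (16/3)x - 1/6


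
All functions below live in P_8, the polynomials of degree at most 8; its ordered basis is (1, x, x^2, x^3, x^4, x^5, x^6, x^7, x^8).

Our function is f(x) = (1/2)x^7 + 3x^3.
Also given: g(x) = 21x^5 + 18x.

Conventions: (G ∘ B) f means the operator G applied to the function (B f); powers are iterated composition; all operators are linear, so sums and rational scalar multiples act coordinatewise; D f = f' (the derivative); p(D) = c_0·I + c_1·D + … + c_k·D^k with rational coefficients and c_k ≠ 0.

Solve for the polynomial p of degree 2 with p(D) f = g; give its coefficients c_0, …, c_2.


p(D) = D^2, i.e. c_0 = 0, c_1 = 0, c_2 = 1

D^0 f = (1/2)x^7 + 3x^3
D^1 f = (7/2)x^6 + 9x^2
D^2 f = 21x^5 + 18x
matching coefficients of g against c_0 f + c_1 Df + … from the top degree down determines the c_i
solution: c_0 = 0, c_1 = 0, c_2 = 1


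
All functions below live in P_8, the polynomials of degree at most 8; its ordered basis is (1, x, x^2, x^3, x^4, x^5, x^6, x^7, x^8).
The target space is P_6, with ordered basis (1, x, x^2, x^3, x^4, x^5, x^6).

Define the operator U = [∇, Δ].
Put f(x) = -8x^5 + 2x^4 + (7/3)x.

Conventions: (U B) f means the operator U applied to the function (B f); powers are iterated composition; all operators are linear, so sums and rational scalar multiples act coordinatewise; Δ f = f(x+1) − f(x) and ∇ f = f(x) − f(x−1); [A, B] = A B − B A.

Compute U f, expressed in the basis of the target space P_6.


the result is g(x) = 0

Δ f = -40x^4 - 72x^3 - 68x^2 - 32x - 11/3
∇ Δ f = -160x^3 + 24x^2 - 80x + 4
∇ f = -40x^4 + 88x^3 - 92x^2 + 48x - 23/3
Δ ∇ f = -160x^3 + 24x^2 - 80x + 4
[∇, Δ] f = 0


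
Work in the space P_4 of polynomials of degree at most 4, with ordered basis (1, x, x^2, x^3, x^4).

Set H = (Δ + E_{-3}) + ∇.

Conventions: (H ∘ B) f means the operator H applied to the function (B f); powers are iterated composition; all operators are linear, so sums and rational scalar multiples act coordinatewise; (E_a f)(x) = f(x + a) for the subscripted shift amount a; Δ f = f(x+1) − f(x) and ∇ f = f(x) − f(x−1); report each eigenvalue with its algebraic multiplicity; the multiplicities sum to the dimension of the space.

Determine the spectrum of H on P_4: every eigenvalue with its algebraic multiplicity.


image of 1: 1
image of x: x - 1
image of x^2: x^2 - 2x + 9
image of x^3: x^3 - 3x^2 + 27x - 25
image of x^4: x^4 - 4x^3 + 54x^2 - 100x + 81
the matrix is upper triangular; its diagonal is (1, 1, 1, 1, 1)
for a triangular matrix the eigenvalues are the diagonal entries, with algebraic multiplicity their repetition count

λ = 1 (multiplicity 5)


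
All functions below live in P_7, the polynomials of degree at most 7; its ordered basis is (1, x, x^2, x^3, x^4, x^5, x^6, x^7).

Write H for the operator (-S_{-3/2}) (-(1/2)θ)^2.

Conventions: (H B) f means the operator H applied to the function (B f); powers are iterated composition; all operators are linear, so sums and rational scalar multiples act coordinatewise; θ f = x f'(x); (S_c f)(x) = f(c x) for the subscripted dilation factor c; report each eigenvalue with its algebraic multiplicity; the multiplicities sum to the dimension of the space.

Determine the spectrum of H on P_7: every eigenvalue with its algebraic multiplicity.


λ = -6561/64 (multiplicity 1), λ = -81/4 (multiplicity 1), λ = -9/4 (multiplicity 1), λ = 0 (multiplicity 1), λ = 3/8 (multiplicity 1), λ = 243/32 (multiplicity 1), λ = 6075/128 (multiplicity 1), λ = 107163/512 (multiplicity 1)

image of 1: 0
image of x: (3/8)x
image of x^2: -(9/4)x^2
image of x^3: (243/32)x^3
image of x^4: -(81/4)x^4
image of x^5: (6075/128)x^5
image of x^6: -(6561/64)x^6
image of x^7: (107163/512)x^7
the matrix is upper triangular; its diagonal is (0, 3/8, -9/4, 243/32, -81/4, 6075/128, -6561/64, 107163/512)
for a triangular matrix the eigenvalues are the diagonal entries, with algebraic multiplicity their repetition count


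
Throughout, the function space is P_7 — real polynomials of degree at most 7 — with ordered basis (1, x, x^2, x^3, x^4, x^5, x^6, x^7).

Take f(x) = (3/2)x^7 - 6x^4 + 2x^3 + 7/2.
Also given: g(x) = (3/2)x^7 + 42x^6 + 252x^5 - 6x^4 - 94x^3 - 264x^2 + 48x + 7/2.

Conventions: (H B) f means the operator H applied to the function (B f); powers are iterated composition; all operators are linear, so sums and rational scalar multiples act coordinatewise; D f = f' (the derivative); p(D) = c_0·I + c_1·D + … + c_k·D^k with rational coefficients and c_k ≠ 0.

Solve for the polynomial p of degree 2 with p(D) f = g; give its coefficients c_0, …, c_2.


p(D) = I + 4·D + 4·D^2, i.e. c_0 = 1, c_1 = 4, c_2 = 4

D^0 f = (3/2)x^7 - 6x^4 + 2x^3 + 7/2
D^1 f = (21/2)x^6 - 24x^3 + 6x^2
D^2 f = 63x^5 - 72x^2 + 12x
matching coefficients of g against c_0 f + c_1 Df + … from the top degree down determines the c_i
solution: c_0 = 1, c_1 = 4, c_2 = 4


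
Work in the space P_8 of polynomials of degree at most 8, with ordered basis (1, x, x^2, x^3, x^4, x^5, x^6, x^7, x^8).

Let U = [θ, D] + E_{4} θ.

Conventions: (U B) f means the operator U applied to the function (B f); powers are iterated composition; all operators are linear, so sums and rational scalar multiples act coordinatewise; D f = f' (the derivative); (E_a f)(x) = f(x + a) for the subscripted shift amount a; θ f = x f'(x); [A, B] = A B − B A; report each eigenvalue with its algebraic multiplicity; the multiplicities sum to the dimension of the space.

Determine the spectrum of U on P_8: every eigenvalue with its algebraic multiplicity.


image of 1: 0
image of x: x + 3
image of x^2: 2x^2 + 14x + 32
image of x^3: 3x^3 + 33x^2 + 144x + 192
image of x^4: 4x^4 + 60x^3 + 384x^2 + 1024x + 1024
image of x^5: 5x^5 + 95x^4 + 800x^3 + 3200x^2 + 6400x + 5120
image of x^6: 6x^6 + 138x^5 + 1440x^4 + 7680x^3 + 23040x^2 + 36864x + 24576
image of x^7: 7x^7 + 189x^6 + 2352x^5 + 15680x^4 + 62720x^3 + 150528x^2 + 200704x + 114688
image of x^8: 8x^8 + 248x^7 + 3584x^6 + 28672x^5 + 143360x^4 + 458752x^3 + 917504x^2 + 1048576x + 524288
the matrix is upper triangular; its diagonal is (0, 1, 2, 3, 4, 5, 6, 7, 8)
for a triangular matrix the eigenvalues are the diagonal entries, with algebraic multiplicity their repetition count

λ = 0 (multiplicity 1), λ = 1 (multiplicity 1), λ = 2 (multiplicity 1), λ = 3 (multiplicity 1), λ = 4 (multiplicity 1), λ = 5 (multiplicity 1), λ = 6 (multiplicity 1), λ = 7 (multiplicity 1), λ = 8 (multiplicity 1)


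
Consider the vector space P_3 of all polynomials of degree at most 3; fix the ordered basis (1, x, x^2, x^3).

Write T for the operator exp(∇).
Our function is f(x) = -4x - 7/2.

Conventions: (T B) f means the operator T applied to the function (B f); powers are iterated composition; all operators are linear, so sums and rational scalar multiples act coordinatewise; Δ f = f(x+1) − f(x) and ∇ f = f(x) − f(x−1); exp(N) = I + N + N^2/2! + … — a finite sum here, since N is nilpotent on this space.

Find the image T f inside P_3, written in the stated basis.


order-1 term: -4
the series for exp(∇) f terminates at order 1
exp(∇) f = -4x - 15/2

g(x) = -4x - 15/2


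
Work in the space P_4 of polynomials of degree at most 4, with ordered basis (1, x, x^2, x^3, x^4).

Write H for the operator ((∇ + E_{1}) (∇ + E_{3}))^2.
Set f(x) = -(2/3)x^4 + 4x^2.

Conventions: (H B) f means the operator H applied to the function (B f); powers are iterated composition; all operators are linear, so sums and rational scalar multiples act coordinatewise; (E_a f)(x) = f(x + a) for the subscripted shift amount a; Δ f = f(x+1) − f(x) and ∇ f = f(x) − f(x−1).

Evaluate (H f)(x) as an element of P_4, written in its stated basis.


g(x) = -(2/3)x^4 - 32x^3 - 476x^2 - 2624x - 4768

∇ f = -(8/3)x^3 + 4x^2 + (16/3)x - 10/3
E_{3} f = -(2/3)x^4 - 8x^3 - 32x^2 - 48x - 18
(∇ + E_{3}) f = -(2/3)x^4 - (32/3)x^3 - 28x^2 - (128/3)x - 64/3
∇ (∇ + E_{3}) f = -(8/3)x^3 - 28x^2 - (80/3)x - 74/3
E_{1} (∇ + E_{3}) f = -(2/3)x^4 - (40/3)x^3 - 64x^2 - (400/3)x - 310/3
(∇ + E_{1}) (∇ + E_{3}) f = -(2/3)x^4 - 16x^3 - 92x^2 - 160x - 128
∇ ((∇ + E_{1}) (∇ + E_{3})) f = -(8/3)x^3 - 44x^2 - (416/3)x - 250/3
E_{3} ((∇ + E_{1}) (∇ + E_{3})) f = -(2/3)x^4 - 24x^3 - 272x^2 - 1216x - 1922
(∇ + E_{3}) ((∇ + E_{1}) (∇ + E_{3})) f = -(2/3)x^4 - (80/3)x^3 - 316x^2 - (4064/3)x - 6016/3
∇ (∇ + E_{3}) ((∇ + E_{1}) (∇ + E_{3})) f = -(8/3)x^3 - 76x^2 - (1664/3)x - 3194/3
E_{1} (∇ + E_{3}) ((∇ + E_{1}) (∇ + E_{3})) f = -(2/3)x^4 - (88/3)x^3 - 400x^2 - (6208/3)x - 11110/3
(∇ + E_{1}) (∇ + E_{3}) ((∇ + E_{1}) (∇ + E_{3})) f = -(2/3)x^4 - 32x^3 - 476x^2 - 2624x - 4768


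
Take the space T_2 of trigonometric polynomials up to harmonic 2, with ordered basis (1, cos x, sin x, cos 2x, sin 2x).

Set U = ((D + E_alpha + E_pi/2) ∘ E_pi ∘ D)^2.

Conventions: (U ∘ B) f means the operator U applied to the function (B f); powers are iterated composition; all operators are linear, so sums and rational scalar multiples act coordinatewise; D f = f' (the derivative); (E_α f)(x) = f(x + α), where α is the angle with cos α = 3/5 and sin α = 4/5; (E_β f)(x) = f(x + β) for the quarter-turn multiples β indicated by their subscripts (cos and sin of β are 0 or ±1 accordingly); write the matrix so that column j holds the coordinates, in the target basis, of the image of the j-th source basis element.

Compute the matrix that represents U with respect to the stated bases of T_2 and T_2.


image of 1: 0
image of cos x: (187/25)cos x + (84/25)sin x
image of sin x: -(84/25)cos x + (187/25)sin x
image of cos 2x: (17808/625)cos 2x - (18944/625)sin 2x
image of sin 2x: (18944/625)cos 2x + (17808/625)sin 2x
each image's coordinates form column j of the matrix

the matrix is [[0, 0, 0, 0, 0]; [0, 187/25, -84/25, 0, 0]; [0, 84/25, 187/25, 0, 0]; [0, 0, 0, 17808/625, 18944/625]; [0, 0, 0, -18944/625, 17808/625]] (rows listed top to bottom)


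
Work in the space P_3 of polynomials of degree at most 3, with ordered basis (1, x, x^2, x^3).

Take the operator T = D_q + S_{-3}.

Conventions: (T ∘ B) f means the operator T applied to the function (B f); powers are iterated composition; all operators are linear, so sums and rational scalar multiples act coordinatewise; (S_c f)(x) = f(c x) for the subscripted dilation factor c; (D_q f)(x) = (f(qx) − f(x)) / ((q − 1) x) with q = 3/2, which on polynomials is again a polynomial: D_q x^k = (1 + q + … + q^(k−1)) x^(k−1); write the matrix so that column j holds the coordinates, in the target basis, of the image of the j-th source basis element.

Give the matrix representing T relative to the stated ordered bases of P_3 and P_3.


the matrix is [[1, 1, 0, 0]; [0, -3, 5/2, 0]; [0, 0, 9, 19/4]; [0, 0, 0, -27]] (rows listed top to bottom)

image of 1: 1
image of x: -3x + 1
image of x^2: 9x^2 + (5/2)x
image of x^3: -27x^3 + (19/4)x^2
each image's coordinates form column j of the matrix


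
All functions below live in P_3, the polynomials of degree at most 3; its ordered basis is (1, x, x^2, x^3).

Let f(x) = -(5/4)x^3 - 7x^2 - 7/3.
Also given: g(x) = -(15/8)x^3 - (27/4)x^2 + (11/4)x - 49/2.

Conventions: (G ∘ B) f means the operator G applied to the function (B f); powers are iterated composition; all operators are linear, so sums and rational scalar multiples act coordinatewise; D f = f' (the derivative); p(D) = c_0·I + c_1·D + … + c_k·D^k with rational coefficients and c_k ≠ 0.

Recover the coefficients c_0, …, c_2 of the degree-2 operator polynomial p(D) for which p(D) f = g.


D^0 f = -(5/4)x^3 - 7x^2 - 7/3
D^1 f = -(15/4)x^2 - 14x
D^2 f = -(15/2)x - 14
matching coefficients of g against c_0 f + c_1 Df + … from the top degree down determines the c_i
solution: c_0 = 3/2, c_1 = -1, c_2 = 3/2

p(D) = (3/2)·I − D + (3/2)·D^2, i.e. c_0 = 3/2, c_1 = -1, c_2 = 3/2


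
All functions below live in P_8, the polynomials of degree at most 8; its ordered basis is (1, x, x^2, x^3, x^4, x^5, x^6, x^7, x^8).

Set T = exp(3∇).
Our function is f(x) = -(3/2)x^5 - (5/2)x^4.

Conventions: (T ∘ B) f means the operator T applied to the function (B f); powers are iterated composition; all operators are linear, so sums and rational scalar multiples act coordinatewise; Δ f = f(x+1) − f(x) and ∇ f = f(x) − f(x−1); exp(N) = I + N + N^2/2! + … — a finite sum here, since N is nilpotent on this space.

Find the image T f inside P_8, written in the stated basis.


the image equals g(x) = -(3/2)x^5 - 25x^4 - 120x^3 - 135x^2 + (255/2)x + 177/2

order-1 term: -(45/2)x^4 + 15x^3 - (15/2)x + 3
order-2 term: -135x^3 + 270x^2 - (405/2)x + 45
order-3 term: -405x^2 + 945x - 1215/2
order-4 term: -(1215/2)x + 2025/2
order-5 term: -729/2
the series for exp(3∇) f terminates at order 5
exp(3∇) f = -(3/2)x^5 - 25x^4 - 120x^3 - 135x^2 + (255/2)x + 177/2


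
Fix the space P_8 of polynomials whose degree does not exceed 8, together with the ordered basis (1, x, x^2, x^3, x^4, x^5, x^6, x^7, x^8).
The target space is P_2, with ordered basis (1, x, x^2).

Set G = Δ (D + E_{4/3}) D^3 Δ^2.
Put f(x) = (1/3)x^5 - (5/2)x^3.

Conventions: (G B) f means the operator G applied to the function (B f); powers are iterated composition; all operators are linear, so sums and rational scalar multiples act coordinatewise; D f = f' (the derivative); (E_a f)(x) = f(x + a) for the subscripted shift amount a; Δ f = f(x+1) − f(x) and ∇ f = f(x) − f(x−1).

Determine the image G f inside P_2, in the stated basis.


the result is g(x) = 0

Δ f = (5/3)x^4 + (10/3)x^3 - (25/6)x^2 - (35/6)x - 13/6
Δ Δ f = (20/3)x^3 + 20x^2 + (25/3)x - 5
D Δ^2 f = 20x^2 + 40x + 25/3
D D Δ^2 f = 40x + 40
D D D Δ^2 f = 40
D D^3 Δ^2 f = 0
E_{4/3} D^3 Δ^2 f = 40
(D + E_{4/3}) D^3 Δ^2 f = 40
Δ ((D + E_{4/3}) D^3) Δ^2 f = 0


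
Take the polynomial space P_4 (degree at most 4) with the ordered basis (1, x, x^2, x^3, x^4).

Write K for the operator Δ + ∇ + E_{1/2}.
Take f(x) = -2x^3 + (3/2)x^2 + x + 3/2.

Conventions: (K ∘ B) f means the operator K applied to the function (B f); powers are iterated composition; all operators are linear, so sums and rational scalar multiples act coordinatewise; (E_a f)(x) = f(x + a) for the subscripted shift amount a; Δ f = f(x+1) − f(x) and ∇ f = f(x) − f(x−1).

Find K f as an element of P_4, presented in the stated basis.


Δ f = -6x^2 - 3x + 1/2
∇ f = -6x^2 + 9x - 5/2
E_{1/2} f = -2x^3 - (3/2)x^2 + x + 17/8
(Δ + ∇ + E_{1/2}) f = -2x^3 - (27/2)x^2 + 7x + 1/8

the image equals g(x) = -2x^3 - (27/2)x^2 + 7x + 1/8


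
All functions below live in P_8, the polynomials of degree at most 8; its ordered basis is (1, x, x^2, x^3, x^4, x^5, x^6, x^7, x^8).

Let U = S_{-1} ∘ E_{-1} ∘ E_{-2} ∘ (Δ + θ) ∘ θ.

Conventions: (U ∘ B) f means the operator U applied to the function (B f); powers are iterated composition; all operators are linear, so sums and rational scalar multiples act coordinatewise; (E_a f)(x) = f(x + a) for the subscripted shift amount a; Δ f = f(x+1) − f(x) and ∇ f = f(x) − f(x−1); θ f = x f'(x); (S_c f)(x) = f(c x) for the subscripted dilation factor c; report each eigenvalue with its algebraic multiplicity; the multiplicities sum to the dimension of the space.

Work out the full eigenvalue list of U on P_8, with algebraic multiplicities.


λ = -49 (multiplicity 1), λ = -25 (multiplicity 1), λ = -9 (multiplicity 1), λ = -1 (multiplicity 1), λ = 0 (multiplicity 1), λ = 4 (multiplicity 1), λ = 16 (multiplicity 1), λ = 36 (multiplicity 1), λ = 64 (multiplicity 1)

image of 1: 0
image of x: -x - 2
image of x^2: 4x^2 + 20x + 26
image of x^3: -9x^3 - 72x^2 - 198x - 186
image of x^4: 16x^4 + 176x^3 + 744x^2 + 1424x + 1036
image of x^5: -25x^5 - 350x^4 - 2000x^3 - 5800x^2 - 8500x - 5020
image of x^6: 36x^6 + 612x^5 + 4410x^4 + 17160x^3 + 37890x^2 + 44892x + 22254
image of x^7: -49x^7 - 980x^6 - 8526x^5 - 41650x^4 - 122990x^3 - 219030x^2 - 217462x - 92750
image of x^8: 64x^8 + 1472x^7 + 15008x^6 + 88256x^5 + 326480x^4 + 776384x^3 + 1157408x^2 + 987968x + 369464
the matrix is upper triangular; its diagonal is (0, -1, 4, -9, 16, -25, 36, -49, 64)
for a triangular matrix the eigenvalues are the diagonal entries, with algebraic multiplicity their repetition count


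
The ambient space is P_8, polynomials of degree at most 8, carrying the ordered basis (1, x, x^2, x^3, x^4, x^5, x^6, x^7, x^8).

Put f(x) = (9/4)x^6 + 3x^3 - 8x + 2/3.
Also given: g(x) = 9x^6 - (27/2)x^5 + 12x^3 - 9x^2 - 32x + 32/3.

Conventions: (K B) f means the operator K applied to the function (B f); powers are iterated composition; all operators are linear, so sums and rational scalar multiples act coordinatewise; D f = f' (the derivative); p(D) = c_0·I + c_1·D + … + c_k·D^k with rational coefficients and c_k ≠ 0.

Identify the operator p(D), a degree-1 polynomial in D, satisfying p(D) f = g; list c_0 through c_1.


D^0 f = (9/4)x^6 + 3x^3 - 8x + 2/3
D^1 f = (27/2)x^5 + 9x^2 - 8
matching coefficients of g against c_0 f + c_1 Df + … from the top degree down determines the c_i
solution: c_0 = 4, c_1 = -1

c_0 = 4, c_1 = -1


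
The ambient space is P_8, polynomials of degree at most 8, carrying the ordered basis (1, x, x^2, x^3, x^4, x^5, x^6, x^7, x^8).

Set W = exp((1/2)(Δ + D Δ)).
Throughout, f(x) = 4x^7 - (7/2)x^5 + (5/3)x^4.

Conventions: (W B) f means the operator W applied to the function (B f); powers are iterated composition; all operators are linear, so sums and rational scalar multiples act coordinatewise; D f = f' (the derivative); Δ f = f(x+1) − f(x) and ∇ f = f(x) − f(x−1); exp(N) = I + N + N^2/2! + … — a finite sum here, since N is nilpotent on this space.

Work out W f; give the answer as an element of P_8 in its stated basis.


the result is g(x) = 4x^7 + 14x^6 + (287/2)x^5 + (7265/12)x^4 + (12725/6)x^3 + 5159x^2 + (757477/96)x + 369339/64

order-1 term: 14x^6 + 126x^5 + (1085/4)x^4 + (1805/6)x^3 + 197x^2 + (811/12)x + 29/3
order-2 term: 21x^5 + 315x^4 + (5985/4)x^3 + (11875/4)x^2 + (22191/8)x + 24433/24
order-3 term: (35/2)x^4 + 315x^3 + (14665/8)x^2 + (99875/24)x + 51643/16
order-4 term: (35/4)x^3 + (315/2)x^2 + (27125/32)x + 33025/24
order-5 term: (21/8)x^2 + (315/8)x + 8673/64
order-6 term: (7/16)x + 63/16
order-7 term: 1/32
the series for exp((1/2)(Δ + D Δ)) f terminates at order 7
exp((1/2)(Δ + D Δ)) f = 4x^7 + 14x^6 + (287/2)x^5 + (7265/12)x^4 + (12725/6)x^3 + 5159x^2 + (757477/96)x + 369339/64


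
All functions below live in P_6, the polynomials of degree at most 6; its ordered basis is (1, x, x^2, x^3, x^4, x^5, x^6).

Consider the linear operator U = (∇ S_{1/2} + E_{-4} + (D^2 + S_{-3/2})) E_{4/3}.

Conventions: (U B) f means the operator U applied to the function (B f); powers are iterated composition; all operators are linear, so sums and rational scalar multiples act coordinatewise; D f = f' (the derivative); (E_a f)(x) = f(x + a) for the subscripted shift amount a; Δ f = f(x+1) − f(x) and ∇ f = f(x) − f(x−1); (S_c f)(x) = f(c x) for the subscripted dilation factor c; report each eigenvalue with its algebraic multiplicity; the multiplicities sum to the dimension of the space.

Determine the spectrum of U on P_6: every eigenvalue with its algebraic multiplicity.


λ = -211/32 (multiplicity 1), λ = -19/8 (multiplicity 1), λ = -1/2 (multiplicity 1), λ = 2 (multiplicity 1), λ = 13/4 (multiplicity 1), λ = 97/16 (multiplicity 1), λ = 793/64 (multiplicity 1)

image of 1: 2
image of x: -(1/2)x - 5/6
image of x^2: (13/4)x^2 - (53/6)x + 431/36
image of x^3: -(19/8)x^3 + (11/8)x^2 + (503/24)x - 1469/216
image of x^4: (97/16)x^4 - (341/12)x^3 + (1927/24)x^2 - (5885/108)x + 100751/1296
image of x^5: -(211/32)x^5 + (1975/96)x^4 + (4675/144)x^3 - (22385/432)x^2 + (887755/2592)x - 617525/7776
image of x^6: (793/64)x^6 - (2453/32)x^5 + (52355/192)x^4 - (161905/432)x^3 + (2065355/1728)x^2 - (1428533/2592)x + 21709559/46656
the matrix is upper triangular; its diagonal is (2, -1/2, 13/4, -19/8, 97/16, -211/32, 793/64)
for a triangular matrix the eigenvalues are the diagonal entries, with algebraic multiplicity their repetition count


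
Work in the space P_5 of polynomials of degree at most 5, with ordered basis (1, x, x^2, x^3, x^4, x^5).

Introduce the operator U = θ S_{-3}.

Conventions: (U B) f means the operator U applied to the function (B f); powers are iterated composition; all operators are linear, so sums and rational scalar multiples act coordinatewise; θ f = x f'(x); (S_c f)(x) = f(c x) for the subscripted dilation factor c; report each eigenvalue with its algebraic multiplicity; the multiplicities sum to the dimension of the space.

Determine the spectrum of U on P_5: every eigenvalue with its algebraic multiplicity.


image of 1: 0
image of x: -3x
image of x^2: 18x^2
image of x^3: -81x^3
image of x^4: 324x^4
image of x^5: -1215x^5
the matrix is upper triangular; its diagonal is (0, -3, 18, -81, 324, -1215)
for a triangular matrix the eigenvalues are the diagonal entries, with algebraic multiplicity their repetition count

λ = -1215 (multiplicity 1), λ = -81 (multiplicity 1), λ = -3 (multiplicity 1), λ = 0 (multiplicity 1), λ = 18 (multiplicity 1), λ = 324 (multiplicity 1)


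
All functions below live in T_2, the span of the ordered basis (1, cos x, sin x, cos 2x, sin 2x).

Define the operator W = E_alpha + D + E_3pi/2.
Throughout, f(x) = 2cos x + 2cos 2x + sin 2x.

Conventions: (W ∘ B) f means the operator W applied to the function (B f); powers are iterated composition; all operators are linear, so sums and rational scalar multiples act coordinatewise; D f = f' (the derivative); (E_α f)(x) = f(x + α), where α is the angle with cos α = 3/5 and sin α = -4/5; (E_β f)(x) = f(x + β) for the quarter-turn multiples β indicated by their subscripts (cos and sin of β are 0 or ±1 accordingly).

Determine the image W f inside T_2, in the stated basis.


E_alpha f = (6/5)cos x + (8/5)sin x - (38/25)cos 2x + (41/25)sin 2x
D f = -2sin x + 2cos 2x - 4sin 2x
E_3pi/2 f = 2sin x - 2cos 2x - sin 2x
(E_alpha + D + E_3pi/2) f = (6/5)cos x + (8/5)sin x - (38/25)cos 2x - (84/25)sin 2x

g(x) = (6/5)cos x + (8/5)sin x - (38/25)cos 2x - (84/25)sin 2x


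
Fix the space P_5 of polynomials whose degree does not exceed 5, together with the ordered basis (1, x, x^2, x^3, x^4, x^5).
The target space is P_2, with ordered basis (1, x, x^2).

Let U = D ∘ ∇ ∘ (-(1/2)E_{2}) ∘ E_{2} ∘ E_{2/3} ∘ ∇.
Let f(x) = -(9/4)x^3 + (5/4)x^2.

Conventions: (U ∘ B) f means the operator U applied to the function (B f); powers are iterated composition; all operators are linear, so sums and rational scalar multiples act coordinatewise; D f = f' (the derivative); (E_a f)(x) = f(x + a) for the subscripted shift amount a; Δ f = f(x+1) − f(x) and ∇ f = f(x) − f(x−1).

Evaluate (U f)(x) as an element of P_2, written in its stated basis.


g(x) = 27/4

∇ f = -(27/4)x^2 + (37/4)x - 7/2
E_{2/3} ∇ f = -(27/4)x^2 + (1/4)x - 1/3
E_{2} E_{2/3} ∇ f = -(27/4)x^2 - (107/4)x - 161/6
E_{2} (E_{2} ∘ E_{2/3} ∘ ∇) f = -(27/4)x^2 - (215/4)x - 322/3
(-(1/2)E_{2}) (E_{2} ∘ E_{2/3} ∘ ∇) f = (27/8)x^2 + (215/8)x + 161/3
∇ (-(1/2)E_{2}) (E_{2} ∘ E_{2/3} ∘ ∇) f = (27/4)x + 47/2
D ∇ (-(1/2)E_{2}) (E_{2} ∘ E_{2/3} ∘ ∇) f = 27/4
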